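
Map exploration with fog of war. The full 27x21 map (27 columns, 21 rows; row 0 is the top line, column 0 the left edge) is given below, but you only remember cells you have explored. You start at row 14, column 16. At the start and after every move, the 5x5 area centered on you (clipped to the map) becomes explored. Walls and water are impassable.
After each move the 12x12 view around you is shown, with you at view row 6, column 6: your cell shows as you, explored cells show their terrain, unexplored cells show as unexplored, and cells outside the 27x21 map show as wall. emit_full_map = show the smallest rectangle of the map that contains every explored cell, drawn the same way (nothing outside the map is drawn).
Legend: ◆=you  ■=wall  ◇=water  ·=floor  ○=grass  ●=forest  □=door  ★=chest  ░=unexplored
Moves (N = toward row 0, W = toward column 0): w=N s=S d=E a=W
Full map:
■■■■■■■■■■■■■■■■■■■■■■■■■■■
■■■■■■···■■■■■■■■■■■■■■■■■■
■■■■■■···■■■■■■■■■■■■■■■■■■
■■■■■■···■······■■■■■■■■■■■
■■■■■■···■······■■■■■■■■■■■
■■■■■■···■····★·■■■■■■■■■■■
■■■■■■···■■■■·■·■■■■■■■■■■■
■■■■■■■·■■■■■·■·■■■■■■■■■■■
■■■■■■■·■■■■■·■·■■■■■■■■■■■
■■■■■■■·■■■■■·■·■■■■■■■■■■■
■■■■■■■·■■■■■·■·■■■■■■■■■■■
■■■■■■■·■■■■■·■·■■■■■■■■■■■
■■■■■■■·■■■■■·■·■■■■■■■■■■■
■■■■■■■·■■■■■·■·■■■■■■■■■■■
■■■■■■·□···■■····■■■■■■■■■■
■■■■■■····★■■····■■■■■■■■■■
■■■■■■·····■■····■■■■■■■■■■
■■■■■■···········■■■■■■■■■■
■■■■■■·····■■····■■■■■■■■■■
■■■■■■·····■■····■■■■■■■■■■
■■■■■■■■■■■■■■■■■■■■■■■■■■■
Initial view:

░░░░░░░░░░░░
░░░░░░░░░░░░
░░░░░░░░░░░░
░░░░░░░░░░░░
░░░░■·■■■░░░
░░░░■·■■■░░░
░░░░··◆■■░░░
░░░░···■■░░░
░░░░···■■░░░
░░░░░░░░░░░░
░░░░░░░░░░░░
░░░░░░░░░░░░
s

░░░░░░░░░░░░
░░░░░░░░░░░░
░░░░░░░░░░░░
░░░░■·■■■░░░
░░░░■·■■■░░░
░░░░···■■░░░
░░░░··◆■■░░░
░░░░···■■░░░
░░░░···■■░░░
░░░░░░░░░░░░
░░░░░░░░░░░░
░░░░░░░░░░░░

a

░░░░░░░░░░░░
░░░░░░░░░░░░
░░░░░░░░░░░░
░░░░░■·■■■░░
░░░░·■·■■■░░
░░░░····■■░░
░░░░··◆·■■░░
░░░░····■■░░
░░░░····■■░░
░░░░░░░░░░░░
░░░░░░░░░░░░
░░░░░░░░░░░░

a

░░░░░░░░░░░░
░░░░░░░░░░░░
░░░░░░░░░░░░
░░░░░░■·■■■░
░░░░■·■·■■■░
░░░░■····■■░
░░░░■·◆··■■░
░░░░■····■■░
░░░░·····■■░
░░░░░░░░░░░░
░░░░░░░░░░░░
░░░░░░░░░░░░

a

░░░░░░░░░░░░
░░░░░░░░░░░░
░░░░░░░░░░░░
░░░░░░░■·■■■
░░░░■■·■·■■■
░░░░■■····■■
░░░░■■◆···■■
░░░░■■····■■
░░░░······■■
░░░░░░░░░░░░
░░░░░░░░░░░░
░░░░░░░░░░░░

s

░░░░░░░░░░░░
░░░░░░░░░░░░
░░░░░░░■·■■■
░░░░■■·■·■■■
░░░░■■····■■
░░░░■■····■■
░░░░■■◆···■■
░░░░······■■
░░░░■■···░░░
░░░░░░░░░░░░
░░░░░░░░░░░░
■■■■■■■■■■■■

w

░░░░░░░░░░░░
░░░░░░░░░░░░
░░░░░░░░░░░░
░░░░░░░■·■■■
░░░░■■·■·■■■
░░░░■■····■■
░░░░■■◆···■■
░░░░■■····■■
░░░░······■■
░░░░■■···░░░
░░░░░░░░░░░░
░░░░░░░░░░░░

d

░░░░░░░░░░░░
░░░░░░░░░░░░
░░░░░░░░░░░░
░░░░░░■·■■■░
░░░■■·■·■■■░
░░░■■····■■░
░░░■■·◆··■■░
░░░■■····■■░
░░░······■■░
░░░■■···░░░░
░░░░░░░░░░░░
░░░░░░░░░░░░

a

░░░░░░░░░░░░
░░░░░░░░░░░░
░░░░░░░░░░░░
░░░░░░░■·■■■
░░░░■■·■·■■■
░░░░■■····■■
░░░░■■◆···■■
░░░░■■····■■
░░░░······■■
░░░░■■···░░░
░░░░░░░░░░░░
░░░░░░░░░░░░

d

░░░░░░░░░░░░
░░░░░░░░░░░░
░░░░░░░░░░░░
░░░░░░■·■■■░
░░░■■·■·■■■░
░░░■■····■■░
░░░■■·◆··■■░
░░░■■····■■░
░░░······■■░
░░░■■···░░░░
░░░░░░░░░░░░
░░░░░░░░░░░░

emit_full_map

░░░■·■■■
■■·■·■■■
■■····■■
■■·◆··■■
■■····■■
······■■
■■···░░░

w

░░░░░░░░░░░░
░░░░░░░░░░░░
░░░░░░░░░░░░
░░░░░░░░░░░░
░░░░■·■·■■■░
░░░■■·■·■■■░
░░░■■·◆··■■░
░░░■■····■■░
░░░■■····■■░
░░░······■■░
░░░■■···░░░░
░░░░░░░░░░░░

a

░░░░░░░░░░░░
░░░░░░░░░░░░
░░░░░░░░░░░░
░░░░░░░░░░░░
░░░░■■·■·■■■
░░░░■■·■·■■■
░░░░■■◆···■■
░░░░■■····■■
░░░░■■····■■
░░░░······■■
░░░░■■···░░░
░░░░░░░░░░░░

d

░░░░░░░░░░░░
░░░░░░░░░░░░
░░░░░░░░░░░░
░░░░░░░░░░░░
░░░■■·■·■■■░
░░░■■·■·■■■░
░░░■■·◆··■■░
░░░■■····■■░
░░░■■····■■░
░░░······■■░
░░░■■···░░░░
░░░░░░░░░░░░

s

░░░░░░░░░░░░
░░░░░░░░░░░░
░░░░░░░░░░░░
░░░■■·■·■■■░
░░░■■·■·■■■░
░░░■■····■■░
░░░■■·◆··■■░
░░░■■····■■░
░░░······■■░
░░░■■···░░░░
░░░░░░░░░░░░
░░░░░░░░░░░░

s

░░░░░░░░░░░░
░░░░░░░░░░░░
░░░■■·■·■■■░
░░░■■·■·■■■░
░░░■■····■■░
░░░■■····■■░
░░░■■·◆··■■░
░░░······■■░
░░░■■····░░░
░░░░░░░░░░░░
░░░░░░░░░░░░
■■■■■■■■■■■■

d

░░░░░░░░░░░░
░░░░░░░░░░░░
░░■■·■·■■■░░
░░■■·■·■■■░░
░░■■····■■░░
░░■■····■■░░
░░■■··◆·■■░░
░░······■■░░
░░■■····■░░░
░░░░░░░░░░░░
░░░░░░░░░░░░
■■■■■■■■■■■■

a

░░░░░░░░░░░░
░░░░░░░░░░░░
░░░■■·■·■■■░
░░░■■·■·■■■░
░░░■■····■■░
░░░■■····■■░
░░░■■·◆··■■░
░░░······■■░
░░░■■····■░░
░░░░░░░░░░░░
░░░░░░░░░░░░
■■■■■■■■■■■■

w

░░░░░░░░░░░░
░░░░░░░░░░░░
░░░░░░░░░░░░
░░░■■·■·■■■░
░░░■■·■·■■■░
░░░■■····■■░
░░░■■·◆··■■░
░░░■■····■■░
░░░······■■░
░░░■■····■░░
░░░░░░░░░░░░
░░░░░░░░░░░░

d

░░░░░░░░░░░░
░░░░░░░░░░░░
░░░░░░░░░░░░
░░■■·■·■■■░░
░░■■·■·■■■░░
░░■■····■■░░
░░■■··◆·■■░░
░░■■····■■░░
░░······■■░░
░░■■····■░░░
░░░░░░░░░░░░
░░░░░░░░░░░░

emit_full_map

■■·■·■■■
■■·■·■■■
■■····■■
■■··◆·■■
■■····■■
······■■
■■····■░

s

░░░░░░░░░░░░
░░░░░░░░░░░░
░░■■·■·■■■░░
░░■■·■·■■■░░
░░■■····■■░░
░░■■····■■░░
░░■■··◆·■■░░
░░······■■░░
░░■■····■░░░
░░░░░░░░░░░░
░░░░░░░░░░░░
■■■■■■■■■■■■

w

░░░░░░░░░░░░
░░░░░░░░░░░░
░░░░░░░░░░░░
░░■■·■·■■■░░
░░■■·■·■■■░░
░░■■····■■░░
░░■■··◆·■■░░
░░■■····■■░░
░░······■■░░
░░■■····■░░░
░░░░░░░░░░░░
░░░░░░░░░░░░

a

░░░░░░░░░░░░
░░░░░░░░░░░░
░░░░░░░░░░░░
░░░■■·■·■■■░
░░░■■·■·■■■░
░░░■■····■■░
░░░■■·◆··■■░
░░░■■····■■░
░░░······■■░
░░░■■····■░░
░░░░░░░░░░░░
░░░░░░░░░░░░

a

░░░░░░░░░░░░
░░░░░░░░░░░░
░░░░░░░░░░░░
░░░░■■·■·■■■
░░░░■■·■·■■■
░░░░■■····■■
░░░░■■◆···■■
░░░░■■····■■
░░░░······■■
░░░░■■····■░
░░░░░░░░░░░░
░░░░░░░░░░░░

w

░░░░░░░░░░░░
░░░░░░░░░░░░
░░░░░░░░░░░░
░░░░░░░░░░░░
░░░░■■·■·■■■
░░░░■■·■·■■■
░░░░■■◆···■■
░░░░■■····■■
░░░░■■····■■
░░░░······■■
░░░░■■····■░
░░░░░░░░░░░░

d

░░░░░░░░░░░░
░░░░░░░░░░░░
░░░░░░░░░░░░
░░░░░░░░░░░░
░░░■■·■·■■■░
░░░■■·■·■■■░
░░░■■·◆··■■░
░░░■■····■■░
░░░■■····■■░
░░░······■■░
░░░■■····■░░
░░░░░░░░░░░░


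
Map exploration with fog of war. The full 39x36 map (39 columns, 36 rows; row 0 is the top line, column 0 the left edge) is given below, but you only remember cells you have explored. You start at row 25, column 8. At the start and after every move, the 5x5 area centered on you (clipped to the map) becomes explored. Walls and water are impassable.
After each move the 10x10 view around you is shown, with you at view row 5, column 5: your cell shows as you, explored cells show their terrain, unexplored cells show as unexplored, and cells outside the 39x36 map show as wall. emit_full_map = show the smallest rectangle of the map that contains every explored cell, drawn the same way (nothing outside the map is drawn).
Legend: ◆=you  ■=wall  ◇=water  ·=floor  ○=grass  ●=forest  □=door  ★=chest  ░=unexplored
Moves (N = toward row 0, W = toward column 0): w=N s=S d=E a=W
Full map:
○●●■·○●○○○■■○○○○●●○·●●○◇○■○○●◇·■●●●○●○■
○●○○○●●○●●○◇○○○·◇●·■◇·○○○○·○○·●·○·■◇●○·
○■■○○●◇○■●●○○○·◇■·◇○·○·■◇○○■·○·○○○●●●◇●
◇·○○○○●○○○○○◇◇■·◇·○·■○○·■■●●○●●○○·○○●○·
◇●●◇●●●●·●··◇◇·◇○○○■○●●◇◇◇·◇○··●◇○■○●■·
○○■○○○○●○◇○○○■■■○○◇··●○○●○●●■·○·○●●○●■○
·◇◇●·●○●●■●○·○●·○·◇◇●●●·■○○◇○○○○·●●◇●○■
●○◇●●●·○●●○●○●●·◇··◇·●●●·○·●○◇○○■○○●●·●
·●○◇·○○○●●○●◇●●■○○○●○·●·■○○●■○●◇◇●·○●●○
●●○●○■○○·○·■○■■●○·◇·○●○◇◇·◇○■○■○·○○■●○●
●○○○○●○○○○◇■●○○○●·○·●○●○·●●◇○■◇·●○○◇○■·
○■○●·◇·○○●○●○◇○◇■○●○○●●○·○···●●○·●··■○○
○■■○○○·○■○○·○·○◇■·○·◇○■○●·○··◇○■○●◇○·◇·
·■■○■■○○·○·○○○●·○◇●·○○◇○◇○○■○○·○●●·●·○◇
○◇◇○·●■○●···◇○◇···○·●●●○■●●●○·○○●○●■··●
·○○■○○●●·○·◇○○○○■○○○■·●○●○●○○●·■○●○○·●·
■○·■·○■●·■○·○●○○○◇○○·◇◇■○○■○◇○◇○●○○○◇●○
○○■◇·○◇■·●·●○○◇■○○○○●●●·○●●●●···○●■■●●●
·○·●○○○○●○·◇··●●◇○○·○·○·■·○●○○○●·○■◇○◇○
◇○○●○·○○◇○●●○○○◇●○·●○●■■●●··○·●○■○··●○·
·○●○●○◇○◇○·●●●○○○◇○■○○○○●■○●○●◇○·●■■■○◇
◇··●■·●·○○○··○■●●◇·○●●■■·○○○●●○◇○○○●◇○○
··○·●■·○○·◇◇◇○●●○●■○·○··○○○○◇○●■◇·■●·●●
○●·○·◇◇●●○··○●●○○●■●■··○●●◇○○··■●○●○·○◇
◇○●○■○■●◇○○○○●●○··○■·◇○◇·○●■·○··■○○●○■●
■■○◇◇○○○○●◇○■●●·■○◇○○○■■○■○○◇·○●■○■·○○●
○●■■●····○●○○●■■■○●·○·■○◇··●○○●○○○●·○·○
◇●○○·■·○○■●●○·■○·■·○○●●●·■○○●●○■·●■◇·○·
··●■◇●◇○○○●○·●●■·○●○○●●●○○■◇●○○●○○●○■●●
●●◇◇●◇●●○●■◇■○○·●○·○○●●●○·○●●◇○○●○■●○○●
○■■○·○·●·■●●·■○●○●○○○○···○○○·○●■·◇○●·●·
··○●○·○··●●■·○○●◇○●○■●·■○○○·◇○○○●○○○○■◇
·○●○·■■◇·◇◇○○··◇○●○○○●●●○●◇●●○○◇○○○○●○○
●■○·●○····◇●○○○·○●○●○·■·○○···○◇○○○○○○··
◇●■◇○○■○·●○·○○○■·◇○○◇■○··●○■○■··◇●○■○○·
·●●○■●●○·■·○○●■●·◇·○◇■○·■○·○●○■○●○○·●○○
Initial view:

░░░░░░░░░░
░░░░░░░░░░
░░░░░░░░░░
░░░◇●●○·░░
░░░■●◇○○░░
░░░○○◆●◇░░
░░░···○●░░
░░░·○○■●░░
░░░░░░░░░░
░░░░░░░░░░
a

░░░░░░░░░░
░░░░░░░░░░
░░░░░░░░░░
░░░◇◇●●○·░
░░░○■●◇○○░
░░░○○◆○●◇░
░░░····○●░
░░░■·○○■●░
░░░░░░░░░░
░░░░░░░░░░

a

░░░░░░░░░░
░░░░░░░░░░
░░░░░░░░░░
░░░·◇◇●●○·
░░░■○■●◇○○
░░░◇○◆○○●◇
░░░●····○●
░░░·■·○○■●
░░░░░░░░░░
░░░░░░░░░░

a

░░░░░░░░░░
░░░░░░░░░░
░░░░░░░░░░
░░░○·◇◇●●○
░░░○■○■●◇○
░░░◇◇◆○○○●
░░░■●····○
░░░○·■·○○■
░░░░░░░░░░
░░░░░░░░░░

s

░░░░░░░░░░
░░░░░░░░░░
░░░○·◇◇●●○
░░░○■○■●◇○
░░░◇◇○○○○●
░░░■●◆···○
░░░○·■·○○■
░░░■◇●◇○░░
░░░░░░░░░░
░░░░░░░░░░

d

░░░░░░░░░░
░░░░░░░░░░
░░○·◇◇●●○·
░░○■○■●◇○○
░░◇◇○○○○●◇
░░■●·◆··○●
░░○·■·○○■●
░░■◇●◇○○░░
░░░░░░░░░░
░░░░░░░░░░

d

░░░░░░░░░░
░░░░░░░░░░
░○·◇◇●●○·░
░○■○■●◇○○░
░◇◇○○○○●◇░
░■●··◆·○●░
░○·■·○○■●░
░■◇●◇○○○░░
░░░░░░░░░░
░░░░░░░░░░

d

░░░░░░░░░░
░░░░░░░░░░
○·◇◇●●○·░░
○■○■●◇○○░░
◇◇○○○○●◇░░
■●···◆○●░░
○·■·○○■●░░
■◇●◇○○○●░░
░░░░░░░░░░
░░░░░░░░░░

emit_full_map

○·◇◇●●○·
○■○■●◇○○
◇◇○○○○●◇
■●···◆○●
○·■·○○■●
■◇●◇○○○●

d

░░░░░░░░░░
░░░░░░░░░░
·◇◇●●○·░░░
■○■●◇○○○░░
◇○○○○●◇○░░
●····◆●○░░
·■·○○■●●░░
◇●◇○○○●○░░
░░░░░░░░░░
░░░░░░░░░░

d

░░░░░░░░░░
░░░░░░░░░░
◇◇●●○·░░░░
○■●◇○○○○░░
○○○○●◇○■░░
····○◆○○░░
■·○○■●●○░░
●◇○○○●○·░░
░░░░░░░░░░
░░░░░░░░░░

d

░░░░░░░░░░
░░░░░░░░░░
◇●●○·░░░░░
■●◇○○○○●░░
○○○●◇○■●░░
···○●◆○●░░
·○○■●●○·░░
◇○○○●○·●░░
░░░░░░░░░░
░░░░░░░░░░

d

░░░░░░░░░░
░░░░░░░░░░
●●○·░░░░░░
●◇○○○○●●░░
○○●◇○■●●░░
··○●○◆●■░░
○○■●●○·■░░
○○○●○·●●░░
░░░░░░░░░░
░░░░░░░░░░

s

░░░░░░░░░░
●●○·░░░░░░
●◇○○○○●●░░
○○●◇○■●●░░
··○●○○●■░░
○○■●●◆·■░░
○○○●○·●●░░
░░░■◇■○○░░
░░░░░░░░░░
░░░░░░░░░░

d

░░░░░░░░░░
●○·░░░░░░░
◇○○○○●●░░░
○●◇○■●●·░░
·○●○○●■■░░
○■●●○◆■○░░
○○●○·●●■░░
░░■◇■○○·░░
░░░░░░░░░░
░░░░░░░░░░

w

░░░░░░░░░░
░░░░░░░░░░
●○·░░░░░░░
◇○○○○●●○░░
○●◇○■●●·░░
·○●○○◆■■░░
○■●●○·■○░░
○○●○·●●■░░
░░■◇■○○·░░
░░░░░░░░░░

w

░░░░░░░░░░
░░░░░░░░░░
░░░░░░░░░░
●○··○●●○░░
◇○○○○●●○░░
○●◇○■◆●·░░
·○●○○●■■░░
○■●●○·■○░░
○○●○·●●■░░
░░■◇■○○·░░

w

░░░░░░░░░░
░░░░░░░░░░
░░░░░░░░░░
░░░◇◇○●●░░
●○··○●●○░░
◇○○○○◆●○░░
○●◇○■●●·░░
·○●○○●■■░░
○■●●○·■○░░
○○●○·●●■░░

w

░░░░░░░░░░
░░░░░░░░░░
░░░░░░░░░░
░░░··○■●░░
░░░◇◇○●●░░
●○··○◆●○░░
◇○○○○●●○░░
○●◇○■●●·░░
·○●○○●■■░░
○■●●○·■○░░

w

░░░░░░░░░░
░░░░░░░░░░
░░░░░░░░░░
░░░●●●○○░░
░░░··○■●░░
░░░◇◇◆●●░░
●○··○●●○░░
◇○○○○●●○░░
○●◇○■●●·░░
·○●○○●■■░░

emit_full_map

░░░░░░░░●●●○○
░░░░░░░░··○■●
░░░░░░░░◇◇◆●●
○·◇◇●●○··○●●○
○■○■●◇○○○○●●○
◇◇○○○○●◇○■●●·
■●····○●○○●■■
○·■·○○■●●○·■○
■◇●◇○○○●○·●●■
░░░░░░░■◇■○○·

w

░░░░░░░░░░
░░░░░░░░░░
░░░░░░░░░░
░░░●○○○◇░░
░░░●●●○○░░
░░░··◆■●░░
░░░◇◇○●●░░
●○··○●●○░░
◇○○○○●●○░░
○●◇○■●●·░░

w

░░░░░░░░░░
░░░░░░░░░░
░░░░░░░░░░
░░░◇··●●░░
░░░●○○○◇░░
░░░●●◆○○░░
░░░··○■●░░
░░░◇◇○●●░░
●○··○●●○░░
◇○○○○●●○░░

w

░░░░░░░░░░
░░░░░░░░░░
░░░░░░░░░░
░░░●○○◇■░░
░░░◇··●●░░
░░░●○◆○◇░░
░░░●●●○○░░
░░░··○■●░░
░░░◇◇○●●░░
●○··○●●○░░

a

░░░░░░░░░░
░░░░░░░░░░
░░░░░░░░░░
░░░·●○○◇■░
░░░·◇··●●░
░░░●●◆○○◇░
░░░·●●●○○░
░░░○··○■●░
░░░░◇◇○●●░
●●○··○●●○░

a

░░░░░░░░░░
░░░░░░░░░░
░░░░░░░░░░
░░░●·●○○◇■
░░░○·◇··●●
░░░○●◆○○○◇
░░░○·●●●○○
░░░○○··○■●
░░░░░◇◇○●●
◇●●○··○●●○

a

░░░░░░░░░░
░░░░░░░░░░
░░░░░░░░░░
░░░·●·●○○◇
░░░●○·◇··●
░░░◇○◆●○○○
░░░◇○·●●●○
░░░○○○··○■
░░░░░░◇◇○●
◇◇●●○··○●●

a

░░░░░░░░░░
░░░░░░░░░░
░░░░░░░░░░
░░░■·●·●○○
░░░○●○·◇··
░░░○◇◆●●○○
░░░○◇○·●●●
░░░·○○○··○
░░░░░░░◇◇○
·◇◇●●○··○●

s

░░░░░░░░░░
░░░░░░░░░░
░░░■·●·●○○
░░░○●○·◇··
░░░○◇○●●○○
░░░○◇◆·●●●
░░░·○○○··○
░░░○○·◇◇◇○
·◇◇●●○··○●
■○■●◇○○○○●

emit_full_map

░░░░■·●·●○○◇■
░░░░○●○·◇··●●
░░░░○◇○●●○○○◇
░░░░○◇◆·●●●○○
░░░░·○○○··○■●
░░░░○○·◇◇◇○●●
○·◇◇●●○··○●●○
○■○■●◇○○○○●●○
◇◇○○○○●◇○■●●·
■●····○●○○●■■
○·■·○○■●●○·■○
■◇●◇○○○●○·●●■
░░░░░░░■◇■○○·

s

░░░░░░░░░░
░░░■·●·●○○
░░░○●○·◇··
░░░○◇○●●○○
░░░○◇○·●●●
░░░·○◆○··○
░░░○○·◇◇◇○
·◇◇●●○··○●
■○■●◇○○○○●
◇○○○○●◇○■●

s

░░░■·●·●○○
░░░○●○·◇··
░░░○◇○●●○○
░░░○◇○·●●●
░░░·○○○··○
░░░○○◆◇◇◇○
·◇◇●●○··○●
■○■●◇○○○○●
◇○○○○●◇○■●
●····○●○○●

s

░░░○●○·◇··
░░░○◇○●●○○
░░░○◇○·●●●
░░░·○○○··○
░░░○○·◇◇◇○
·◇◇●●◆··○●
■○■●◇○○○○●
◇○○○○●◇○■●
●····○●○○●
·■·○○■●●○·

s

░░░○◇○●●○○
░░░○◇○·●●●
░░░·○○○··○
░░░○○·◇◇◇○
·◇◇●●○··○●
■○■●◇◆○○○●
◇○○○○●◇○■●
●····○●○○●
·■·○○■●●○·
◇●◇○○○●○·●

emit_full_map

░░░░■·●·●○○◇■
░░░░○●○·◇··●●
░░░░○◇○●●○○○◇
░░░░○◇○·●●●○○
░░░░·○○○··○■●
░░░░○○·◇◇◇○●●
○·◇◇●●○··○●●○
○■○■●◇◆○○○●●○
◇◇○○○○●◇○■●●·
■●····○●○○●■■
○·■·○○■●●○·■○
■◇●◇○○○●○·●●■
░░░░░░░■◇■○○·


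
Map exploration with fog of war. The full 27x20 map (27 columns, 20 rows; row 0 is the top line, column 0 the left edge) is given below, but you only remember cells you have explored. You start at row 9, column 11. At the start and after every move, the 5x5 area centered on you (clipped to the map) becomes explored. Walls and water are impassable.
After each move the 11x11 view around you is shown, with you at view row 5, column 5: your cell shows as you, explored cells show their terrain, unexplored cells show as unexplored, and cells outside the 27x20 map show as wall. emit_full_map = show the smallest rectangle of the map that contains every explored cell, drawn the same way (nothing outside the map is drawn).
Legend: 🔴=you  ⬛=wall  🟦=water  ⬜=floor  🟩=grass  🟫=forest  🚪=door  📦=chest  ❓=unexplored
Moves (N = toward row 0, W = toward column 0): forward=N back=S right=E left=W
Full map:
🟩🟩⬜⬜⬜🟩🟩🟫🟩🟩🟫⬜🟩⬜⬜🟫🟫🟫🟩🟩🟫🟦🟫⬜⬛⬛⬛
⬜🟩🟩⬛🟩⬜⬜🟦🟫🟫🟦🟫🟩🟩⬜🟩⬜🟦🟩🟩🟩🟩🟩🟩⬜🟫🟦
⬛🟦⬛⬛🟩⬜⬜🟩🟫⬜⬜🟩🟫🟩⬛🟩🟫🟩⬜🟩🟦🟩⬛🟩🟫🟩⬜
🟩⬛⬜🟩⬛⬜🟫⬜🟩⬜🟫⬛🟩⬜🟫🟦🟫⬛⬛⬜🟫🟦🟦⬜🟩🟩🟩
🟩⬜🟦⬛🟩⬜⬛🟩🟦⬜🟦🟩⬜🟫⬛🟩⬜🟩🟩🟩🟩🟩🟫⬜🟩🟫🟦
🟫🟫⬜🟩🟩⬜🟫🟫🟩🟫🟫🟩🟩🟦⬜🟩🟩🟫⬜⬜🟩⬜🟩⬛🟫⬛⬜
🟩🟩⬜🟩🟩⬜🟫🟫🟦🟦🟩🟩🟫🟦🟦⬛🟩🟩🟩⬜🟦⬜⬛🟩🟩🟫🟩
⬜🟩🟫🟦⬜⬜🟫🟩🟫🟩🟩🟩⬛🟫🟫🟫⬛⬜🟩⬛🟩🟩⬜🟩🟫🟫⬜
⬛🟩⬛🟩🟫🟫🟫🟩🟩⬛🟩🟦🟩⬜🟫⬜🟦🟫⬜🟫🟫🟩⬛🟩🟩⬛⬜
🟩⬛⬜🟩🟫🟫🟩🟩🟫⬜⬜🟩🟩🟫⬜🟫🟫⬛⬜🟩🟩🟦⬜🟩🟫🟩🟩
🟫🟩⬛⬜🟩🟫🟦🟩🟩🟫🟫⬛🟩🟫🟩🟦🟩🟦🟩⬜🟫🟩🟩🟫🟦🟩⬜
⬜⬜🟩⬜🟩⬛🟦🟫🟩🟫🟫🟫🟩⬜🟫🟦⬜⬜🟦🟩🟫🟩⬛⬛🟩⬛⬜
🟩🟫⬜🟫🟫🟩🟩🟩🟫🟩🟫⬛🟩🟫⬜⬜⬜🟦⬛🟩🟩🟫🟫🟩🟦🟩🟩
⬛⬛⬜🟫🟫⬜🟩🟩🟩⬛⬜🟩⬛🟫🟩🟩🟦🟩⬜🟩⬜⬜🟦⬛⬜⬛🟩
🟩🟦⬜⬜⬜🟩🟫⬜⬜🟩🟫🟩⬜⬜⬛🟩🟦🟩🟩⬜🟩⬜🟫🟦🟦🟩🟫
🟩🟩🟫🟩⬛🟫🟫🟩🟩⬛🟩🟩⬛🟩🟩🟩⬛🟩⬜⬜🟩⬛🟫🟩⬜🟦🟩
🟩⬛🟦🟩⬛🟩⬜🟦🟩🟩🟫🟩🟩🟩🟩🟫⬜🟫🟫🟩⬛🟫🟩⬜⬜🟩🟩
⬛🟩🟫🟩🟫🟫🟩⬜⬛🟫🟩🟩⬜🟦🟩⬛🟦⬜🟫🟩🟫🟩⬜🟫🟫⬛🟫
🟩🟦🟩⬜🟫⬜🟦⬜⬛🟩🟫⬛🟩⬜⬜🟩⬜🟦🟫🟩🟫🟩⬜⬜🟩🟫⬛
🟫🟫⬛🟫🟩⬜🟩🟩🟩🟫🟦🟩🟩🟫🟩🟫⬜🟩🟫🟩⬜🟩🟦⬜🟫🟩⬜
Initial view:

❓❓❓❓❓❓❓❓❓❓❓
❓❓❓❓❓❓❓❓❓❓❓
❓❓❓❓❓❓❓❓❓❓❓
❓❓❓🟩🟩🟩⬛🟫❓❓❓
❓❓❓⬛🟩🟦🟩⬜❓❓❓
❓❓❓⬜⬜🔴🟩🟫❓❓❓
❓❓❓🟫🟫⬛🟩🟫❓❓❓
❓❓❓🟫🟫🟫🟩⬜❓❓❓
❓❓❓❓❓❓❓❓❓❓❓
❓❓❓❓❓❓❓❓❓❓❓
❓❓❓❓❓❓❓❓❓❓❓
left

❓❓❓❓❓❓❓❓❓❓❓
❓❓❓❓❓❓❓❓❓❓❓
❓❓❓❓❓❓❓❓❓❓❓
❓❓❓🟫🟩🟩🟩⬛🟫❓❓
❓❓❓🟩⬛🟩🟦🟩⬜❓❓
❓❓❓🟫⬜🔴🟩🟩🟫❓❓
❓❓❓🟩🟫🟫⬛🟩🟫❓❓
❓❓❓🟩🟫🟫🟫🟩⬜❓❓
❓❓❓❓❓❓❓❓❓❓❓
❓❓❓❓❓❓❓❓❓❓❓
❓❓❓❓❓❓❓❓❓❓❓

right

❓❓❓❓❓❓❓❓❓❓❓
❓❓❓❓❓❓❓❓❓❓❓
❓❓❓❓❓❓❓❓❓❓❓
❓❓🟫🟩🟩🟩⬛🟫❓❓❓
❓❓🟩⬛🟩🟦🟩⬜❓❓❓
❓❓🟫⬜⬜🔴🟩🟫❓❓❓
❓❓🟩🟫🟫⬛🟩🟫❓❓❓
❓❓🟩🟫🟫🟫🟩⬜❓❓❓
❓❓❓❓❓❓❓❓❓❓❓
❓❓❓❓❓❓❓❓❓❓❓
❓❓❓❓❓❓❓❓❓❓❓

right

❓❓❓❓❓❓❓❓❓❓❓
❓❓❓❓❓❓❓❓❓❓❓
❓❓❓❓❓❓❓❓❓❓❓
❓🟫🟩🟩🟩⬛🟫🟫❓❓❓
❓🟩⬛🟩🟦🟩⬜🟫❓❓❓
❓🟫⬜⬜🟩🔴🟫⬜❓❓❓
❓🟩🟫🟫⬛🟩🟫🟩❓❓❓
❓🟩🟫🟫🟫🟩⬜🟫❓❓❓
❓❓❓❓❓❓❓❓❓❓❓
❓❓❓❓❓❓❓❓❓❓❓
❓❓❓❓❓❓❓❓❓❓❓

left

❓❓❓❓❓❓❓❓❓❓❓
❓❓❓❓❓❓❓❓❓❓❓
❓❓❓❓❓❓❓❓❓❓❓
❓❓🟫🟩🟩🟩⬛🟫🟫❓❓
❓❓🟩⬛🟩🟦🟩⬜🟫❓❓
❓❓🟫⬜⬜🔴🟩🟫⬜❓❓
❓❓🟩🟫🟫⬛🟩🟫🟩❓❓
❓❓🟩🟫🟫🟫🟩⬜🟫❓❓
❓❓❓❓❓❓❓❓❓❓❓
❓❓❓❓❓❓❓❓❓❓❓
❓❓❓❓❓❓❓❓❓❓❓

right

❓❓❓❓❓❓❓❓❓❓❓
❓❓❓❓❓❓❓❓❓❓❓
❓❓❓❓❓❓❓❓❓❓❓
❓🟫🟩🟩🟩⬛🟫🟫❓❓❓
❓🟩⬛🟩🟦🟩⬜🟫❓❓❓
❓🟫⬜⬜🟩🔴🟫⬜❓❓❓
❓🟩🟫🟫⬛🟩🟫🟩❓❓❓
❓🟩🟫🟫🟫🟩⬜🟫❓❓❓
❓❓❓❓❓❓❓❓❓❓❓
❓❓❓❓❓❓❓❓❓❓❓
❓❓❓❓❓❓❓❓❓❓❓

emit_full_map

🟫🟩🟩🟩⬛🟫🟫
🟩⬛🟩🟦🟩⬜🟫
🟫⬜⬜🟩🔴🟫⬜
🟩🟫🟫⬛🟩🟫🟩
🟩🟫🟫🟫🟩⬜🟫

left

❓❓❓❓❓❓❓❓❓❓❓
❓❓❓❓❓❓❓❓❓❓❓
❓❓❓❓❓❓❓❓❓❓❓
❓❓🟫🟩🟩🟩⬛🟫🟫❓❓
❓❓🟩⬛🟩🟦🟩⬜🟫❓❓
❓❓🟫⬜⬜🔴🟩🟫⬜❓❓
❓❓🟩🟫🟫⬛🟩🟫🟩❓❓
❓❓🟩🟫🟫🟫🟩⬜🟫❓❓
❓❓❓❓❓❓❓❓❓❓❓
❓❓❓❓❓❓❓❓❓❓❓
❓❓❓❓❓❓❓❓❓❓❓

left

❓❓❓❓❓❓❓❓❓❓❓
❓❓❓❓❓❓❓❓❓❓❓
❓❓❓❓❓❓❓❓❓❓❓
❓❓❓🟫🟩🟩🟩⬛🟫🟫❓
❓❓❓🟩⬛🟩🟦🟩⬜🟫❓
❓❓❓🟫⬜🔴🟩🟩🟫⬜❓
❓❓❓🟩🟫🟫⬛🟩🟫🟩❓
❓❓❓🟩🟫🟫🟫🟩⬜🟫❓
❓❓❓❓❓❓❓❓❓❓❓
❓❓❓❓❓❓❓❓❓❓❓
❓❓❓❓❓❓❓❓❓❓❓


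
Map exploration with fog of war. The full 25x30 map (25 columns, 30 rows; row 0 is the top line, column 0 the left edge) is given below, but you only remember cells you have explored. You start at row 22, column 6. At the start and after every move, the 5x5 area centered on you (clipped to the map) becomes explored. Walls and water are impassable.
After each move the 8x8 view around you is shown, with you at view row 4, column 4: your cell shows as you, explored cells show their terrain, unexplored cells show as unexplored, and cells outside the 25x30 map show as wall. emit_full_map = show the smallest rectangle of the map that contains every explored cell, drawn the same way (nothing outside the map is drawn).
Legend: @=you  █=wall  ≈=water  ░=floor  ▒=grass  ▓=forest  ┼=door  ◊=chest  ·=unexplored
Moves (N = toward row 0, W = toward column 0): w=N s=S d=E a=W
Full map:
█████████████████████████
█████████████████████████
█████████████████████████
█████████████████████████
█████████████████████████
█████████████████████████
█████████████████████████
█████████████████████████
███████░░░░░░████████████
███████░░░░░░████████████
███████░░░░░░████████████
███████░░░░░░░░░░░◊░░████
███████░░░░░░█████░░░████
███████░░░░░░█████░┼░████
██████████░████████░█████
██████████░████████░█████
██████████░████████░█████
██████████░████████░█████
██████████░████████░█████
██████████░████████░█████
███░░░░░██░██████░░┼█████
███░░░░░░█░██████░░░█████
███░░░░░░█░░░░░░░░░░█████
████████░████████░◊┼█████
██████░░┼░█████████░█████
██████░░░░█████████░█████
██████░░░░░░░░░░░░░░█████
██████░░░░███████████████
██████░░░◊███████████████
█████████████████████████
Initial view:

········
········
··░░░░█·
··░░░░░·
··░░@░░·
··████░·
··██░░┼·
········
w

········
········
··█████·
··░░░░█·
··░░@░░·
··░░░░░·
··████░·
··██░░┼·

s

········
··█████·
··░░░░█·
··░░░░░·
··░░@░░·
··████░·
··██░░┼·
········

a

········
···█████
··░░░░░█
··░░░░░░
··░░@░░░
··█████░
··███░░┼
········

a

········
····████
··█░░░░░
··█░░░░░
··█░@░░░
··██████
··████░░
········

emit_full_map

··█████
█░░░░░█
█░░░░░░
█░@░░░░
██████░
████░░┼

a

█·······
█····███
█·██░░░░
█·██░░░░
█·██@░░░
█·██████
█·█████░
█·······

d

········
····████
·██░░░░░
·██░░░░░
·██░@░░░
·███████
·█████░░
········

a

█·······
█····███
█·██░░░░
█·██░░░░
█·██@░░░
█·██████
█·█████░
█·······

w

█·······
█·······
█·██████
█·██░░░░
█·██@░░░
█·██░░░░
█·██████
█·█████░

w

█·······
█·······
█·█████·
█·██████
█·██@░░░
█·██░░░░
█·██░░░░
█·██████

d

········
········
·██████·
·███████
·██░@░░░
·██░░░░░
·██░░░░░
·███████

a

█·······
█·······
█·██████
█·██████
█·██@░░░
█·██░░░░
█·██░░░░
█·██████

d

········
········
·██████·
·███████
·██░@░░░
·██░░░░░
·██░░░░░
·███████

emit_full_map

██████··
████████
██░@░░░█
██░░░░░░
██░░░░░░
███████░
█████░░┼

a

█·······
█·······
█·██████
█·██████
█·██@░░░
█·██░░░░
█·██░░░░
█·██████
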